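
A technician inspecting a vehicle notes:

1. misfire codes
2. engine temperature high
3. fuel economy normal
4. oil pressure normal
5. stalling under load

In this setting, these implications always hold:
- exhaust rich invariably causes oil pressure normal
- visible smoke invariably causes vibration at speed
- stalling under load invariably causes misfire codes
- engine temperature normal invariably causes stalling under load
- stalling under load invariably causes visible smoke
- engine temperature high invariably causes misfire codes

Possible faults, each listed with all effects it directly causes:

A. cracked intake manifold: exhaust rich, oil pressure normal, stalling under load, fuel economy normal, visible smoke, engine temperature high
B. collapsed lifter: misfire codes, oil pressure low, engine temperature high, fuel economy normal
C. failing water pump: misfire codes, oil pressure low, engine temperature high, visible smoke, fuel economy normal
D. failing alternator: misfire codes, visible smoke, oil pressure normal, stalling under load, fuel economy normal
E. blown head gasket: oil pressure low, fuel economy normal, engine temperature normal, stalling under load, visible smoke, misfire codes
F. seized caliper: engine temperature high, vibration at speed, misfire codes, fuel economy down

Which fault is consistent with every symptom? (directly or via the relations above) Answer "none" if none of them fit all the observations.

Checking each candidate against the observations:
(A) cracked intake manifold — accounts for every observation (misfire codes via stalling under load → misfire codes)
(B) collapsed lifter — fails on oil pressure normal, stalling under load (predicts oil pressure low, not oil pressure normal)
(C) failing water pump — fails on oil pressure normal, stalling under load (predicts oil pressure low, not oil pressure normal)
(D) failing alternator — does not account for engine temperature high
(E) blown head gasket — misfire codes +; engine temperature high -; fuel economy normal +; oil pressure normal -; stalling under load +
(F) seized caliper — misfire codes +; engine temperature high +; fuel economy normal -; oil pressure normal -; stalling under load -
Only (A) is consistent with every observation.

A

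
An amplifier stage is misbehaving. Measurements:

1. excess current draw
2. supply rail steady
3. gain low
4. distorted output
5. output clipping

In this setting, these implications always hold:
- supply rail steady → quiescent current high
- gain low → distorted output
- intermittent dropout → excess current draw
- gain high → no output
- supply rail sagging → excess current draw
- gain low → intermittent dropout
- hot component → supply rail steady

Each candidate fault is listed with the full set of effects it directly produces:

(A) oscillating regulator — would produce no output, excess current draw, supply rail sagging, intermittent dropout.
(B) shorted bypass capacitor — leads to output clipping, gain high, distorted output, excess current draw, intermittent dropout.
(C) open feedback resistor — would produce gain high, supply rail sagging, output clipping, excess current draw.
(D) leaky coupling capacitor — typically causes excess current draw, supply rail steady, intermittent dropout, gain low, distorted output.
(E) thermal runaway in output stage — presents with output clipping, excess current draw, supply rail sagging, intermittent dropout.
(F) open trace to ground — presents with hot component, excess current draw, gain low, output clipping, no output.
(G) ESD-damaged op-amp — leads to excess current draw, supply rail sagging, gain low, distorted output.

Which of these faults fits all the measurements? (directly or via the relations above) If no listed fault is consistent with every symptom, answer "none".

Testing each hypothesis:
(A) oscillating regulator — fails on supply rail steady, gain low, distorted output, output clipping (predicts supply rail sagging, not supply rail steady)
(B) shorted bypass capacitor — excess current draw +; supply rail steady -; gain low -; distorted output +; output clipping +
(C) open feedback resistor — fails on supply rail steady, gain low, distorted output (predicts supply rail sagging, not supply rail steady; predicts gain high, not gain low)
(D) leaky coupling capacitor — does not account for output clipping
(E) thermal runaway in output stage — excess current draw +; supply rail steady -; gain low -; distorted output -; output clipping +
(F) open trace to ground — accounts for every observation (supply rail steady via hot component → supply rail steady)
(G) ESD-damaged op-amp — fails on supply rail steady, output clipping (predicts supply rail sagging, not supply rail steady)
(F) is the only candidate with no mismatches.

F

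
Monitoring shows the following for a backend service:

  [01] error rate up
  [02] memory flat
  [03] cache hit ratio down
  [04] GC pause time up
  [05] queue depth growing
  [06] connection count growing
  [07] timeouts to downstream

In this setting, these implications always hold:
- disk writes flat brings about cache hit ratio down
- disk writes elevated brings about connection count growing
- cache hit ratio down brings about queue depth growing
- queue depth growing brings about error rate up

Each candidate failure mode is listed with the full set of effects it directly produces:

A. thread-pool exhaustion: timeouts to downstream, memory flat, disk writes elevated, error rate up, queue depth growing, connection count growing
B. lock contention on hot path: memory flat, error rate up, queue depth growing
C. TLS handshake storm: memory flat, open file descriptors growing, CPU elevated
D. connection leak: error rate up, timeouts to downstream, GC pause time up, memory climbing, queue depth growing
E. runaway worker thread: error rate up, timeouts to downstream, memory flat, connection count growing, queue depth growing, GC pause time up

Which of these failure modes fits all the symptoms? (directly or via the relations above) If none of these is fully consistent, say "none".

Per-candidate check:
(A) thread-pool exhaustion — does not account for cache hit ratio down, GC pause time up
(B) lock contention on hot path — does not account for cache hit ratio down, GC pause time up, connection count growing, timeouts to downstream
(C) TLS handshake storm — error rate up -; memory flat +; cache hit ratio down -; GC pause time up -; queue depth growing -; connection count growing -; timeouts to downstream -
(D) connection leak — error rate up +; memory flat -; cache hit ratio down -; GC pause time up +; queue depth growing +; connection count growing -; timeouts to downstream +
(E) runaway worker thread — error rate up +; memory flat +; cache hit ratio down -; GC pause time up +; queue depth growing +; connection count growing +; timeouts to downstream +
Every candidate fails on at least one observation.

none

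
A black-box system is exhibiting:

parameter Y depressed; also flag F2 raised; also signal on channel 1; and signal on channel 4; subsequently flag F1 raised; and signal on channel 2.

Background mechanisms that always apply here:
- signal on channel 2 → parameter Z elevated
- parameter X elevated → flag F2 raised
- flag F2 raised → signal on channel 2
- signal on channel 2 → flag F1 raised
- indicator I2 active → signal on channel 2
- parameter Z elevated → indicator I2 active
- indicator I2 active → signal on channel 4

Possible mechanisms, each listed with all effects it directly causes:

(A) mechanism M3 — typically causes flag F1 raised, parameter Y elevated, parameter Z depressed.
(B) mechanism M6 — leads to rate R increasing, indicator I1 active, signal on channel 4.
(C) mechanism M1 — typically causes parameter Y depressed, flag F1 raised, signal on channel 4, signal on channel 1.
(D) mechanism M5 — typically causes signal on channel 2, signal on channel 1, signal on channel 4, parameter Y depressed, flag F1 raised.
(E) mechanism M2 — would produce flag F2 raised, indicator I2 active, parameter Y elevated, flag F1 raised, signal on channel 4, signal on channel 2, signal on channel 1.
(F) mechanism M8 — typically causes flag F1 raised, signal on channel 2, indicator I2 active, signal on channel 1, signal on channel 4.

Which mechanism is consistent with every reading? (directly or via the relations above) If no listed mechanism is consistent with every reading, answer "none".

none

Per-candidate check:
(A) mechanism M3 — fails on parameter Y depressed, flag F2 raised, signal on channel 1, signal on channel 4, signal on channel 2 (predicts parameter Y elevated, not parameter Y depressed)
(B) mechanism M6 — parameter Y depressed ✗; flag F2 raised ✗; signal on channel 1 ✗; signal on channel 4 ✓; flag F1 raised ✗; signal on channel 2 ✗
(C) mechanism M1 — parameter Y depressed ✓; flag F2 raised ✗; signal on channel 1 ✓; signal on channel 4 ✓; flag F1 raised ✓; signal on channel 2 ✗
(D) mechanism M5 — does not account for flag F2 raised
(E) mechanism M2 — parameter Y depressed ✗; flag F2 raised ✓; signal on channel 1 ✓; signal on channel 4 ✓; flag F1 raised ✓; signal on channel 2 ✓
(F) mechanism M8 — does not account for parameter Y depressed, flag F2 raised
No candidate is consistent with all observations.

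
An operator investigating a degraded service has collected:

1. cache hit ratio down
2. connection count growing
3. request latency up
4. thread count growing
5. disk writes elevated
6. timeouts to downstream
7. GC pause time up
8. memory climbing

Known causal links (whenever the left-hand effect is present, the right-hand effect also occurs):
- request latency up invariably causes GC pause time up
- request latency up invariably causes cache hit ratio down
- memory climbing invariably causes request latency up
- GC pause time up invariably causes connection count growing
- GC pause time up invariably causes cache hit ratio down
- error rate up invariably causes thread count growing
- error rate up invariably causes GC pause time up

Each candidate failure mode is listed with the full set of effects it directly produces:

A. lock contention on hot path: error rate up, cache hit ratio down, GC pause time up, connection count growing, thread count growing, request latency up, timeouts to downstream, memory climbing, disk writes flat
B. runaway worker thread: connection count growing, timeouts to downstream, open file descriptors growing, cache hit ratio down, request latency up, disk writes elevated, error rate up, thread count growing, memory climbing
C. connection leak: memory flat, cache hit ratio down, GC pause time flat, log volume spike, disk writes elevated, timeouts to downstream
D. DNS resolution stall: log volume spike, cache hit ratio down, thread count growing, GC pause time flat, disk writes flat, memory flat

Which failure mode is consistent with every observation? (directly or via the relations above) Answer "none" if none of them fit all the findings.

B

Testing each hypothesis:
(A) lock contention on hot path — fails on disk writes elevated (predicts disk writes flat, not disk writes elevated)
(B) runaway worker thread — cache hit ratio down ✓; connection count growing ✓; request latency up ✓; thread count growing ✓; disk writes elevated ✓; timeouts to downstream ✓; GC pause time up ✓ (via error rate up → GC pause time up); memory climbing ✓
(C) connection leak — fails on connection count growing, request latency up, thread count growing, GC pause time up, memory climbing (predicts GC pause time flat, not GC pause time up; predicts memory flat, not memory climbing)
(D) DNS resolution stall — cache hit ratio down ✓; connection count growing ✗; request latency up ✗; thread count growing ✓; disk writes elevated ✗; timeouts to downstream ✗; GC pause time up ✗; memory climbing ✗
Only (B) is consistent with every observation.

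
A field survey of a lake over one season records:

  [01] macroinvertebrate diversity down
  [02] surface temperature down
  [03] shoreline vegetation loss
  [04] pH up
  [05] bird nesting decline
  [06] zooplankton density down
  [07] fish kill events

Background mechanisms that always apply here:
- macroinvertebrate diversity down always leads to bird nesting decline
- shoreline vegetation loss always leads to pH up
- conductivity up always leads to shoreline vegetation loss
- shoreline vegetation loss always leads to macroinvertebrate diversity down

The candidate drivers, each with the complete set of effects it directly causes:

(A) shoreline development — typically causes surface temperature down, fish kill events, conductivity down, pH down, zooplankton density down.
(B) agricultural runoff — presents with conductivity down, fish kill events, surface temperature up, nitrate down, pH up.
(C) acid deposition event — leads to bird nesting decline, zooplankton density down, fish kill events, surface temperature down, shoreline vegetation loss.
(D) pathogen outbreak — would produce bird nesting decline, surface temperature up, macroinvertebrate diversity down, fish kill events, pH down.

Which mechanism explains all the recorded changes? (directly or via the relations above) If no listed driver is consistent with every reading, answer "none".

C

Testing each hypothesis:
(A) shoreline development — macroinvertebrate diversity down ✗; surface temperature down ✓; shoreline vegetation loss ✗; pH up ✗; bird nesting decline ✗; zooplankton density down ✓; fish kill events ✓
(B) agricultural runoff — fails on macroinvertebrate diversity down, surface temperature down, shoreline vegetation loss, bird nesting decline, zooplankton density down (predicts surface temperature up, not surface temperature down)
(C) acid deposition event — accounts for every observation (macroinvertebrate diversity down by shoreline vegetation loss → macroinvertebrate diversity down)
(D) pathogen outbreak — macroinvertebrate diversity down ✓; surface temperature down ✗; shoreline vegetation loss ✗; pH up ✗; bird nesting decline ✓; zooplankton density down ✗; fish kill events ✓
Only (C) is consistent with every observation.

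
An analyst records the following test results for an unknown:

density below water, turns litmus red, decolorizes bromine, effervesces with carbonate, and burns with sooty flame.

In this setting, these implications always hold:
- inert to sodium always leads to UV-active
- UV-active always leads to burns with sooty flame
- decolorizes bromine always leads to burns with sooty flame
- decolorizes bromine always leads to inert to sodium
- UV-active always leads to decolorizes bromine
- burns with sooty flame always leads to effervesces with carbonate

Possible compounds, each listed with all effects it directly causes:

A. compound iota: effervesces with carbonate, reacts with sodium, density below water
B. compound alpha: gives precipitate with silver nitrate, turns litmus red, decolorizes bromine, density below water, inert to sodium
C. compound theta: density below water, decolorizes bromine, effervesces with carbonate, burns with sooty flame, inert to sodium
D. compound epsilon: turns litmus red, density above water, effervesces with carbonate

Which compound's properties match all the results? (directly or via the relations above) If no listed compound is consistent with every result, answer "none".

Per-candidate check:
(A) compound iota — density below water +; turns litmus red -; decolorizes bromine -; effervesces with carbonate +; burns with sooty flame -
(B) compound alpha — accounts for every observation (effervesces with carbonate through decolorizes bromine → burns with sooty flame → effervesces with carbonate)
(C) compound theta — does not account for turns litmus red
(D) compound epsilon — density below water -; turns litmus red +; decolorizes bromine -; effervesces with carbonate +; burns with sooty flame -
(B) alone accounts for all the evidence.

B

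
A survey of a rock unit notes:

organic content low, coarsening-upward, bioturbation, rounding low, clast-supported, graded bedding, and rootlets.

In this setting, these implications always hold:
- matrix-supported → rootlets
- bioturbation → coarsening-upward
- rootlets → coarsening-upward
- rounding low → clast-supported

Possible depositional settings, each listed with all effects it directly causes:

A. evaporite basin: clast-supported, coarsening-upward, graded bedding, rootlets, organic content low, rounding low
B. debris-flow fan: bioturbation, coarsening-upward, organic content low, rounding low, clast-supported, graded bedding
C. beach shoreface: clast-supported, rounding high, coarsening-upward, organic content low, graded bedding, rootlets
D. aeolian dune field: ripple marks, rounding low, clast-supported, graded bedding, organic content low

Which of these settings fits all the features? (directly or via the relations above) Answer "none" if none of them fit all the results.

Testing each hypothesis:
(A) evaporite basin — does not account for bioturbation
(B) debris-flow fan — organic content low match; coarsening-upward match; bioturbation match; rounding low match; clast-supported match; graded bedding match; rootlets miss
(C) beach shoreface — organic content low match; coarsening-upward match; bioturbation miss; rounding low miss; clast-supported match; graded bedding match; rootlets match
(D) aeolian dune field — does not account for coarsening-upward, bioturbation, rootlets
Every candidate fails on at least one observation.

none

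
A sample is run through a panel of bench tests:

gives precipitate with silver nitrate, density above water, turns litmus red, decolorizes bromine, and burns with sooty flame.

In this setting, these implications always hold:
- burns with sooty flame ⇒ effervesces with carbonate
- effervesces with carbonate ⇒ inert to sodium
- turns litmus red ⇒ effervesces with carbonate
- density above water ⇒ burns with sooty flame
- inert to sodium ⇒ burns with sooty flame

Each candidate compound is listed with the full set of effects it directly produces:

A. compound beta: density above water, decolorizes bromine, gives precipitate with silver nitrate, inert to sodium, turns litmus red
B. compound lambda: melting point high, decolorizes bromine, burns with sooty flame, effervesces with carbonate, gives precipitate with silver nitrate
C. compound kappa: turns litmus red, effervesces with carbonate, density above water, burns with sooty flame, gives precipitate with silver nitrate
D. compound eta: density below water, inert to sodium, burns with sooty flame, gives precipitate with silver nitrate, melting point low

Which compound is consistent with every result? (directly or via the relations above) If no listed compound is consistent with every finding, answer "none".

Testing each hypothesis:
(A) compound beta — accounts for every observation (burns with sooty flame through density above water → burns with sooty flame)
(B) compound lambda — does not account for density above water, turns litmus red
(C) compound kappa — gives precipitate with silver nitrate ✓; density above water ✓; turns litmus red ✓; decolorizes bromine ✗; burns with sooty flame ✓
(D) compound eta — fails on density above water, turns litmus red, decolorizes bromine (predicts density below water, not density above water)
Only (A) is consistent with every observation.

A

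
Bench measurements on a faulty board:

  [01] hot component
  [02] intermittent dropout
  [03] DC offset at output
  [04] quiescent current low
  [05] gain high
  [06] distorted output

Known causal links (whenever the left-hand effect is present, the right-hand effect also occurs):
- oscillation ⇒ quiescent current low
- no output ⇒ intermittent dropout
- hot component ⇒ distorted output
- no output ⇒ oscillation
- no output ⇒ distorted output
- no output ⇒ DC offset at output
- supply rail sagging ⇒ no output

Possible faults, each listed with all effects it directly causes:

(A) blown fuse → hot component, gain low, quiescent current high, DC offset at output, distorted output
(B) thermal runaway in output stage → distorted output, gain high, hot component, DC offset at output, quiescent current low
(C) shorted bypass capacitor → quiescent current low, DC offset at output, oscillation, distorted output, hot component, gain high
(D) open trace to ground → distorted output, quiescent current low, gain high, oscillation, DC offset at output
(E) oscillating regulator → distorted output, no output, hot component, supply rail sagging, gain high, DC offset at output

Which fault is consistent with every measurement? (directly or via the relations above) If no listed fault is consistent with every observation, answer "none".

E

For each candidate, compare predicted effects to what was observed:
(A) blown fuse — fails on intermittent dropout, quiescent current low, gain high (predicts quiescent current high, not quiescent current low; predicts gain low, not gain high)
(B) thermal runaway in output stage — does not account for intermittent dropout
(C) shorted bypass capacitor — hot component yes; intermittent dropout NO; DC offset at output yes; quiescent current low yes; gain high yes; distorted output yes
(D) open trace to ground — does not account for hot component, intermittent dropout
(E) oscillating regulator — hot component yes; intermittent dropout yes (through no output → intermittent dropout); DC offset at output yes; quiescent current low yes (through no output → oscillation → quiescent current low); gain high yes; distorted output yes
Only (E) is consistent with every observation.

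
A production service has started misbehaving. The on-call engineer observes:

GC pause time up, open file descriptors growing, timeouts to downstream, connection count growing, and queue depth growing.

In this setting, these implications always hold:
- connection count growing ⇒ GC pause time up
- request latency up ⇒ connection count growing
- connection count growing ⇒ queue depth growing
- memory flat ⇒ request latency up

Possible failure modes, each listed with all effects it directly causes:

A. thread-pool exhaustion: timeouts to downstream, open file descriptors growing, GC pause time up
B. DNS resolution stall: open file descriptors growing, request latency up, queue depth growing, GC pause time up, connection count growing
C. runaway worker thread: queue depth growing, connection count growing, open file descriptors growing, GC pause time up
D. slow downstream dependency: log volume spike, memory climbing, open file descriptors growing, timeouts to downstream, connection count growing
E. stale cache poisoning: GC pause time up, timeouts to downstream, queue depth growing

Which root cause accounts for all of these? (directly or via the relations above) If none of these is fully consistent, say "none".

D

For each candidate, compare predicted effects to what was observed:
(A) thread-pool exhaustion — does not account for connection count growing, queue depth growing
(B) DNS resolution stall — GC pause time up ✓; open file descriptors growing ✓; timeouts to downstream ✗; connection count growing ✓; queue depth growing ✓
(C) runaway worker thread — does not account for timeouts to downstream
(D) slow downstream dependency — GC pause time up ✓ (by connection count growing → GC pause time up); open file descriptors growing ✓; timeouts to downstream ✓; connection count growing ✓; queue depth growing ✓ (by connection count growing → queue depth growing)
(E) stale cache poisoning — does not account for open file descriptors growing, connection count growing
(D) is the only candidate with no mismatches.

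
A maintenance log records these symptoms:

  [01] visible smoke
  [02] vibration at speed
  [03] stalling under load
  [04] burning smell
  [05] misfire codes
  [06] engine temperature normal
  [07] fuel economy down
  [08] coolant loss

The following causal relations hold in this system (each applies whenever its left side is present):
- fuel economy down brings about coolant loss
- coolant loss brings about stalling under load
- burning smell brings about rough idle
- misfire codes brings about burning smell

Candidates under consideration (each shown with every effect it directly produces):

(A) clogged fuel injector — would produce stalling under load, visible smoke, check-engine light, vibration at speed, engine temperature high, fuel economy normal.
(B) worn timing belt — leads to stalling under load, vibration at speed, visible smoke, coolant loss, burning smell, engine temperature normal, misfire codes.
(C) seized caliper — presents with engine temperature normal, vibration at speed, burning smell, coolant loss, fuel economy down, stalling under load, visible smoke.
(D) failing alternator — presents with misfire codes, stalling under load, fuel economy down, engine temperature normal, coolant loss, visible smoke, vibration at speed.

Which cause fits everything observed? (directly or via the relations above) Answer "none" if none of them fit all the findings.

Checking each candidate against the observations:
(A) clogged fuel injector — fails on burning smell, misfire codes, engine temperature normal, fuel economy down, coolant loss (predicts engine temperature high, not engine temperature normal; predicts fuel economy normal, not fuel economy down)
(B) worn timing belt — visible smoke ✓; vibration at speed ✓; stalling under load ✓; burning smell ✓; misfire codes ✓; engine temperature normal ✓; fuel economy down ✗; coolant loss ✓
(C) seized caliper — visible smoke ✓; vibration at speed ✓; stalling under load ✓; burning smell ✓; misfire codes ✗; engine temperature normal ✓; fuel economy down ✓; coolant loss ✓
(D) failing alternator — accounts for every observation (burning smell via misfire codes → burning smell)
(D) alone accounts for all the evidence.

D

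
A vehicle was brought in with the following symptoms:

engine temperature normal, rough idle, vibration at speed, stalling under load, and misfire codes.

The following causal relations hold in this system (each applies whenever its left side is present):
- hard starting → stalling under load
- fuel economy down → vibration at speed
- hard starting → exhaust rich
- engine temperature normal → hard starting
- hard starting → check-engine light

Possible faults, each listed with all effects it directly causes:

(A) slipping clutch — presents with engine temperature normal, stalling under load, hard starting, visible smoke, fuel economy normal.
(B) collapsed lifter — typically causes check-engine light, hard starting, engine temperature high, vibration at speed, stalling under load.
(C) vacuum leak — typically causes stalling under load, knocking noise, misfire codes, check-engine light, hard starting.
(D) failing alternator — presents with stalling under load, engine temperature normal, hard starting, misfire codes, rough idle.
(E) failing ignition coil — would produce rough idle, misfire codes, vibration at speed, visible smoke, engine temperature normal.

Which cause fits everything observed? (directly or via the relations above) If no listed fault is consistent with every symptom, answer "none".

E

Checking each candidate against the observations:
(A) slipping clutch — engine temperature normal match; rough idle miss; vibration at speed miss; stalling under load match; misfire codes miss
(B) collapsed lifter — fails on engine temperature normal, rough idle, misfire codes (predicts engine temperature high, not engine temperature normal)
(C) vacuum leak — does not account for engine temperature normal, rough idle, vibration at speed
(D) failing alternator — engine temperature normal match; rough idle match; vibration at speed miss; stalling under load match; misfire codes match
(E) failing ignition coil — accounts for every observation (stalling under load through engine temperature normal → hard starting → stalling under load)
(E) is the only candidate with no mismatches.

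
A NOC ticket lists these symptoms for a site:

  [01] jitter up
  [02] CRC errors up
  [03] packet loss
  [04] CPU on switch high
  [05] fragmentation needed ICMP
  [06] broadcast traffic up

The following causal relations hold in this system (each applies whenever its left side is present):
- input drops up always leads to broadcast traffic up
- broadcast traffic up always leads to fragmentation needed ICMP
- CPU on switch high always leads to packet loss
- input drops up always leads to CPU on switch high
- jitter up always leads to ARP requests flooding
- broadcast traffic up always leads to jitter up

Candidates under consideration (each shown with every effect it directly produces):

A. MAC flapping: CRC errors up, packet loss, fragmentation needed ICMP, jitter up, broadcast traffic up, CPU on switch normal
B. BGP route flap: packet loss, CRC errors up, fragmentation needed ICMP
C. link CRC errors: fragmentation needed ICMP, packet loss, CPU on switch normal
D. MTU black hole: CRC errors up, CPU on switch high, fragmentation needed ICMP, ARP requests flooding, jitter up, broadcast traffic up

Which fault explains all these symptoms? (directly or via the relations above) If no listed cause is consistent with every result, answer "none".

For each candidate, compare predicted effects to what was observed:
(A) MAC flapping — jitter up match; CRC errors up match; packet loss match; CPU on switch high miss; fragmentation needed ICMP match; broadcast traffic up match
(B) BGP route flap — does not account for jitter up, CPU on switch high, broadcast traffic up
(C) link CRC errors — jitter up miss; CRC errors up miss; packet loss match; CPU on switch high miss; fragmentation needed ICMP match; broadcast traffic up miss
(D) MTU black hole — accounts for every observation (packet loss via CPU on switch high → packet loss)
(D) alone accounts for all the evidence.

D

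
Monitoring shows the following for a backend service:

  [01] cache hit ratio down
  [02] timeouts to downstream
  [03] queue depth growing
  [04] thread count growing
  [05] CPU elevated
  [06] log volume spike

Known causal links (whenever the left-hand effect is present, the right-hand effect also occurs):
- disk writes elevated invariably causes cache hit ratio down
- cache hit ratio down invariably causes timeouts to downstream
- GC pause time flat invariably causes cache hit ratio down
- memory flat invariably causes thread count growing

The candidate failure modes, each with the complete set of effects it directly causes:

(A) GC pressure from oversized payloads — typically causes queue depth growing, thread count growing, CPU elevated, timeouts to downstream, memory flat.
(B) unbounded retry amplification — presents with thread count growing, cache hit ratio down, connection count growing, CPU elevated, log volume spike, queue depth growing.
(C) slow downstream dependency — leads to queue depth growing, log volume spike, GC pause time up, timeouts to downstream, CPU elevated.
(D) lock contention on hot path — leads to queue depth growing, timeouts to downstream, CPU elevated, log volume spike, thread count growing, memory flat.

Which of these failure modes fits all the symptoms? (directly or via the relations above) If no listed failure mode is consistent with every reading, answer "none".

Per-candidate check:
(A) GC pressure from oversized payloads — does not account for cache hit ratio down, log volume spike
(B) unbounded retry amplification — cache hit ratio down match; timeouts to downstream match (via cache hit ratio down → timeouts to downstream); queue depth growing match; thread count growing match; CPU elevated match; log volume spike match
(C) slow downstream dependency — cache hit ratio down miss; timeouts to downstream match; queue depth growing match; thread count growing miss; CPU elevated match; log volume spike match
(D) lock contention on hot path — does not account for cache hit ratio down
Only (B) is consistent with every observation.

B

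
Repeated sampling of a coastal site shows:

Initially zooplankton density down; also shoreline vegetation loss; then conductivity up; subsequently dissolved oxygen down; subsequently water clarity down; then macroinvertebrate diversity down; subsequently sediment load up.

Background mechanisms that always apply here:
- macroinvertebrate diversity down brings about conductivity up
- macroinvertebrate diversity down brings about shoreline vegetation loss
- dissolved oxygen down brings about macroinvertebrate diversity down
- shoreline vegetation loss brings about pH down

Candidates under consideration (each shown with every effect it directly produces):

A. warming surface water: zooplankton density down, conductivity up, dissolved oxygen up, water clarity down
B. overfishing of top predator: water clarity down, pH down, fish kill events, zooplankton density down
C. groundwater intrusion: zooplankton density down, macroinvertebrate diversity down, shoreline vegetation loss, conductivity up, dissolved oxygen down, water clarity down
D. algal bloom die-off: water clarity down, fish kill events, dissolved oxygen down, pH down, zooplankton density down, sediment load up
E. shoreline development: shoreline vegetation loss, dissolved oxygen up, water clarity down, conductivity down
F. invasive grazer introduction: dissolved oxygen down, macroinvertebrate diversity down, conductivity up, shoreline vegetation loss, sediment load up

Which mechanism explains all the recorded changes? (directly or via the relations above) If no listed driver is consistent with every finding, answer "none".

Checking each candidate against the observations:
(A) warming surface water — zooplankton density down yes; shoreline vegetation loss NO; conductivity up yes; dissolved oxygen down NO; water clarity down yes; macroinvertebrate diversity down NO; sediment load up NO
(B) overfishing of top predator — zooplankton density down yes; shoreline vegetation loss NO; conductivity up NO; dissolved oxygen down NO; water clarity down yes; macroinvertebrate diversity down NO; sediment load up NO
(C) groundwater intrusion — zooplankton density down yes; shoreline vegetation loss yes; conductivity up yes; dissolved oxygen down yes; water clarity down yes; macroinvertebrate diversity down yes; sediment load up NO
(D) algal bloom die-off — zooplankton density down yes; shoreline vegetation loss yes (through dissolved oxygen down → macroinvertebrate diversity down → shoreline vegetation loss); conductivity up yes (through dissolved oxygen down → macroinvertebrate diversity down → conductivity up); dissolved oxygen down yes; water clarity down yes; macroinvertebrate diversity down yes (through dissolved oxygen down → macroinvertebrate diversity down); sediment load up yes
(E) shoreline development — fails on zooplankton density down, conductivity up, dissolved oxygen down, macroinvertebrate diversity down, sediment load up (predicts conductivity down, not conductivity up; predicts dissolved oxygen up, not dissolved oxygen down)
(F) invasive grazer introduction — does not account for zooplankton density down, water clarity down
(D) is the only candidate with no mismatches.

D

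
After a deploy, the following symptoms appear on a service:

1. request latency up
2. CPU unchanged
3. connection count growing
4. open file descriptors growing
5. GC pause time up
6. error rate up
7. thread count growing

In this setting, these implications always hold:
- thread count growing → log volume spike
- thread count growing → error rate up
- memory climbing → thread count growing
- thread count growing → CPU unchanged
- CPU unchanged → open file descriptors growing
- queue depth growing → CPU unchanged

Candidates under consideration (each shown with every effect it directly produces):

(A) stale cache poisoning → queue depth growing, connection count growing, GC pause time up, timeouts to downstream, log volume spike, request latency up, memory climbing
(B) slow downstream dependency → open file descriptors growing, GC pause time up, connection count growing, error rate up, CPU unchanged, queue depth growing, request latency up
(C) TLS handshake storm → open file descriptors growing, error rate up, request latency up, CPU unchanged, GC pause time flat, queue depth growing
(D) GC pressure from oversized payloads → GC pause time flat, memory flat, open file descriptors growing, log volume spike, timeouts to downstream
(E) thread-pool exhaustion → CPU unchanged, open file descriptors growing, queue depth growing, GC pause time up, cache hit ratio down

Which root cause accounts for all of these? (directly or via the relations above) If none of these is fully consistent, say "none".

A

Testing each hypothesis:
(A) stale cache poisoning — accounts for every observation (CPU unchanged through queue depth growing → CPU unchanged)
(B) slow downstream dependency — does not account for thread count growing
(C) TLS handshake storm — request latency up ✓; CPU unchanged ✓; connection count growing ✗; open file descriptors growing ✓; GC pause time up ✗; error rate up ✓; thread count growing ✗
(D) GC pressure from oversized payloads — request latency up ✗; CPU unchanged ✗; connection count growing ✗; open file descriptors growing ✓; GC pause time up ✗; error rate up ✗; thread count growing ✗
(E) thread-pool exhaustion — does not account for request latency up, connection count growing, error rate up, thread count growing
(A) is the only candidate with no mismatches.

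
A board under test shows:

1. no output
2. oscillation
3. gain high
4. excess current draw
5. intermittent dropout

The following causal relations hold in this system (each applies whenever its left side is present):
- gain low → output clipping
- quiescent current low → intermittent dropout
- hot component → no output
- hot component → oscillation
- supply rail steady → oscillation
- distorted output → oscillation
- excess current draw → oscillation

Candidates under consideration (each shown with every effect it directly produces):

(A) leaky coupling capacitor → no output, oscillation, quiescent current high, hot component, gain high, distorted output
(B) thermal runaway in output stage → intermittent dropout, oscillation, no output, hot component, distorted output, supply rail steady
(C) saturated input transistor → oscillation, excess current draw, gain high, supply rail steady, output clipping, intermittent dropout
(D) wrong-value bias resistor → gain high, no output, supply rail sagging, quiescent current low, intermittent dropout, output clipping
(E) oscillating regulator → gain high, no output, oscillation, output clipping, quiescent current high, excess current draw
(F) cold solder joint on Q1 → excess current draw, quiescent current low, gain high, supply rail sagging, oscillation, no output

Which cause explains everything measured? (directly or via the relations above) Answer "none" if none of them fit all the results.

F

Checking each candidate against the observations:
(A) leaky coupling capacitor — does not account for excess current draw, intermittent dropout
(B) thermal runaway in output stage — no output ✓; oscillation ✓; gain high ✗; excess current draw ✗; intermittent dropout ✓
(C) saturated input transistor — no output ✗; oscillation ✓; gain high ✓; excess current draw ✓; intermittent dropout ✓
(D) wrong-value bias resistor — no output ✓; oscillation ✗; gain high ✓; excess current draw ✗; intermittent dropout ✓
(E) oscillating regulator — no output ✓; oscillation ✓; gain high ✓; excess current draw ✓; intermittent dropout ✗
(F) cold solder joint on Q1 — no output ✓; oscillation ✓; gain high ✓; excess current draw ✓; intermittent dropout ✓ (via quiescent current low → intermittent dropout)
(F) alone accounts for all the evidence.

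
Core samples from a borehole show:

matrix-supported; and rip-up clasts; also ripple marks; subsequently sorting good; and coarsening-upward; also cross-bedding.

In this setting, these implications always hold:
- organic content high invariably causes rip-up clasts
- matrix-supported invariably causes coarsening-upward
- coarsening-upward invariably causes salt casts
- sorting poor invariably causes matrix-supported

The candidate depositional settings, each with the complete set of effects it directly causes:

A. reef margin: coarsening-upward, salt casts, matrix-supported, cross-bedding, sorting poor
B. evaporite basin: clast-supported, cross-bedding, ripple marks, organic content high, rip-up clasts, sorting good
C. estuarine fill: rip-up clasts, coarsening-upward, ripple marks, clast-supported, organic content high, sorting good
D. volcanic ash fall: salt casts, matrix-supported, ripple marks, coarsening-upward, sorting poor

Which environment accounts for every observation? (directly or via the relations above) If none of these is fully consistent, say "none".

For each candidate, compare predicted effects to what was observed:
(A) reef margin — matrix-supported match; rip-up clasts miss; ripple marks miss; sorting good miss; coarsening-upward match; cross-bedding match
(B) evaporite basin — fails on matrix-supported, coarsening-upward (predicts clast-supported, not matrix-supported)
(C) estuarine fill — matrix-supported miss; rip-up clasts match; ripple marks match; sorting good match; coarsening-upward match; cross-bedding miss
(D) volcanic ash fall — fails on rip-up clasts, sorting good, cross-bedding (predicts sorting poor, not sorting good)
None of the listed candidates fits everything.

none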